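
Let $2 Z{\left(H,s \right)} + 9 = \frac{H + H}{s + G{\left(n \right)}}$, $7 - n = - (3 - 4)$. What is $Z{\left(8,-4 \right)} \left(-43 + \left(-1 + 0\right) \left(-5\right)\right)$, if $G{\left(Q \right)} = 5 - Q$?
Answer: $\frac{1159}{5} \approx 231.8$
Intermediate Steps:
$n = 6$ ($n = 7 - - (3 - 4) = 7 - \left(-1\right) \left(-1\right) = 7 - 1 = 6$)
$Z{\left(H,s \right)} = - \frac{9}{2} + \frac{H}{-1 + s}$ ($Z{\left(H,s \right)} = - \frac{9}{2} + \frac{\left(H + H\right) \frac{1}{s + \left(5 - 6\right)}}{2} = - \frac{9}{2} + \frac{2 H \frac{1}{s + \left(5 - 6\right)}}{2} = - \frac{9}{2} + \frac{2 H \frac{1}{s - 1}}{2} = - \frac{9}{2} + \frac{2 H \frac{1}{-1 + s}}{2} = - \frac{9}{2} + \frac{H}{-1 + s}$)
$Z{\left(8,-4 \right)} \left(-43 + \left(-1 + 0\right) \left(-5\right)\right) = \frac{9 - -36 + 2 \cdot 8}{2 \left(-1 - 4\right)} \left(-43 + \left(-1 + 0\right) \left(-5\right)\right) = \frac{9 + 36 + 16}{2 \left(-5\right)} \left(-43 - -5\right) = \frac{1}{2} \left(- \frac{1}{5}\right) 61 \left(-43 + 5\right) = \left(- \frac{61}{10}\right) \left(-38\right) = \frac{1159}{5}$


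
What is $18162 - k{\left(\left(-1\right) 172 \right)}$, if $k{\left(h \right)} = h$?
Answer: $18334$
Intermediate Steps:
$18162 - k{\left(\left(-1\right) 172 \right)} = 18162 - \left(-1\right) 172 = 18162 - -172 = 18162 + 172 = 18334$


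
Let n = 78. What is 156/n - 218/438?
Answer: 329/219 ≈ 1.5023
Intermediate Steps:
156/n - 218/438 = 156/78 - 218/438 = 156*(1/78) - 218*1/438 = 2 - 109/219 = 329/219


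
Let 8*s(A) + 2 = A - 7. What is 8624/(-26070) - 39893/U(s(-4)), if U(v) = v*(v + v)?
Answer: -1512808808/200265 ≈ -7554.0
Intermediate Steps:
s(A) = -9/8 + A/8 (s(A) = -¼ + (A - 7)/8 = -¼ + (-7 + A)/8 = -¼ + (-7/8 + A/8) = -9/8 + A/8)
U(v) = 2*v² (U(v) = v*(2*v) = 2*v²)
8624/(-26070) - 39893/U(s(-4)) = 8624/(-26070) - 39893*1/(2*(-9/8 + (⅛)*(-4))²) = 8624*(-1/26070) - 39893*1/(2*(-9/8 - ½)²) = -392/1185 - 39893/(2*(-13/8)²) = -392/1185 - 39893/(2*(169/64)) = -392/1185 - 39893/169/32 = -392/1185 - 39893*32/169 = -392/1185 - 1276576/169 = -1512808808/200265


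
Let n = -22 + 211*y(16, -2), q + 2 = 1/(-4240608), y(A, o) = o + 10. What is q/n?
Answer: -8481217/7064852928 ≈ -0.0012005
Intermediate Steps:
y(A, o) = 10 + o
q = -8481217/4240608 (q = -2 + 1/(-4240608) = -2 - 1/4240608 = -8481217/4240608 ≈ -2.0000)
n = 1666 (n = -22 + 211*(10 - 2) = -22 + 211*8 = -22 + 1688 = 1666)
q/n = -8481217/4240608/1666 = -8481217/4240608*1/1666 = -8481217/7064852928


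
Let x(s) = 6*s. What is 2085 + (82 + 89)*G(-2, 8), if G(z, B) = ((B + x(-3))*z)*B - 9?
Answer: 27906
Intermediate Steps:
G(z, B) = -9 + B*z*(-18 + B) (G(z, B) = ((B + 6*(-3))*z)*B - 9 = ((B - 18)*z)*B - 9 = ((-18 + B)*z)*B - 9 = (z*(-18 + B))*B - 9 = B*z*(-18 + B) - 9 = -9 + B*z*(-18 + B))
2085 + (82 + 89)*G(-2, 8) = 2085 + (82 + 89)*(-9 - 2*8² - 18*8*(-2)) = 2085 + 171*(-9 - 2*64 + 288) = 2085 + 171*(-9 - 128 + 288) = 2085 + 171*151 = 2085 + 25821 = 27906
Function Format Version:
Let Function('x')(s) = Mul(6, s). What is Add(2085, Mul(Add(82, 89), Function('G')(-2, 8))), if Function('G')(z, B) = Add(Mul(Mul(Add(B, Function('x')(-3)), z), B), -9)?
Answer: 27906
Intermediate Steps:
Function('G')(z, B) = Add(-9, Mul(B, z, Add(-18, B))) (Function('G')(z, B) = Add(Mul(Mul(Add(B, Mul(6, -3)), z), B), -9) = Add(Mul(Mul(Add(B, -18), z), B), -9) = Add(Mul(Mul(Add(-18, B), z), B), -9) = Add(Mul(Mul(z, Add(-18, B)), B), -9) = Add(Mul(B, z, Add(-18, B)), -9) = Add(-9, Mul(B, z, Add(-18, B))))
Add(2085, Mul(Add(82, 89), Function('G')(-2, 8))) = Add(2085, Mul(Add(82, 89), Add(-9, Mul(-2, Pow(8, 2)), Mul(-18, 8, -2)))) = Add(2085, Mul(171, Add(-9, Mul(-2, 64), 288))) = Add(2085, Mul(171, Add(-9, -128, 288))) = Add(2085, Mul(171, 151)) = Add(2085, 25821) = 27906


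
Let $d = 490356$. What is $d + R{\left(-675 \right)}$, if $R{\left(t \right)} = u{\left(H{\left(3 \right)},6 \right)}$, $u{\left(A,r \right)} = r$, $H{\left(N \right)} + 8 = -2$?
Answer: $490362$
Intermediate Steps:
$H{\left(N \right)} = -10$ ($H{\left(N \right)} = -8 - 2 = -10$)
$R{\left(t \right)} = 6$
$d + R{\left(-675 \right)} = 490356 + 6 = 490362$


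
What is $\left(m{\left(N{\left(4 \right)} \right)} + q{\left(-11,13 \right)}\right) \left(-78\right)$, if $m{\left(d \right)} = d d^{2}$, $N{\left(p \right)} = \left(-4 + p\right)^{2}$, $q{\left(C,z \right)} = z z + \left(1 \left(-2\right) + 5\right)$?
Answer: $-13416$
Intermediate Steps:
$q{\left(C,z \right)} = 3 + z^{2}$ ($q{\left(C,z \right)} = z^{2} + \left(-2 + 5\right) = z^{2} + 3 = 3 + z^{2}$)
$m{\left(d \right)} = d^{3}$
$\left(m{\left(N{\left(4 \right)} \right)} + q{\left(-11,13 \right)}\right) \left(-78\right) = \left(\left(\left(-4 + 4\right)^{2}\right)^{3} + \left(3 + 13^{2}\right)\right) \left(-78\right) = \left(\left(0^{2}\right)^{3} + \left(3 + 169\right)\right) \left(-78\right) = \left(0^{3} + 172\right) \left(-78\right) = \left(0 + 172\right) \left(-78\right) = 172 \left(-78\right) = -13416$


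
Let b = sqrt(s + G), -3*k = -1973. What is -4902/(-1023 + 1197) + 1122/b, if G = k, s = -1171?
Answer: -817/29 - 51*I*sqrt(1155)/35 ≈ -28.172 - 49.521*I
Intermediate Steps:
k = 1973/3 (k = -1/3*(-1973) = 1973/3 ≈ 657.67)
G = 1973/3 ≈ 657.67
b = 2*I*sqrt(1155)/3 (b = sqrt(-1171 + 1973/3) = sqrt(-1540/3) = 2*I*sqrt(1155)/3 ≈ 22.657*I)
-4902/(-1023 + 1197) + 1122/b = -4902/(-1023 + 1197) + 1122/((2*I*sqrt(1155)/3)) = -4902/174 + 1122*(-I*sqrt(1155)/770) = -4902*1/174 - 51*I*sqrt(1155)/35 = -817/29 - 51*I*sqrt(1155)/35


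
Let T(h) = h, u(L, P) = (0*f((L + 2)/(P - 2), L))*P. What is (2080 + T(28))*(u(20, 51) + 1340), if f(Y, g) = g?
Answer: 2824720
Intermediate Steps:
u(L, P) = 0 (u(L, P) = (0*L)*P = 0*P = 0)
(2080 + T(28))*(u(20, 51) + 1340) = (2080 + 28)*(0 + 1340) = 2108*1340 = 2824720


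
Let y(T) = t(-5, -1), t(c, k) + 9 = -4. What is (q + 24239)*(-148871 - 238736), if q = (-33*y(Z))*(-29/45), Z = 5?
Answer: -139320684866/15 ≈ -9.2880e+9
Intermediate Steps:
t(c, k) = -13 (t(c, k) = -9 - 4 = -13)
y(T) = -13
q = -4147/15 (q = (-33*(-13))*(-29/45) = 429*(-29*1/45) = 429*(-29/45) = -4147/15 ≈ -276.47)
(q + 24239)*(-148871 - 238736) = (-4147/15 + 24239)*(-148871 - 238736) = (359438/15)*(-387607) = -139320684866/15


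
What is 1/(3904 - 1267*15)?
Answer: -1/15101 ≈ -6.6221e-5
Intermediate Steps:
1/(3904 - 1267*15) = 1/(3904 - 19005) = 1/(-15101) = -1/15101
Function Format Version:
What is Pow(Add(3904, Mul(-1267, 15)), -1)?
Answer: Rational(-1, 15101) ≈ -6.6221e-5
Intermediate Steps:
Pow(Add(3904, Mul(-1267, 15)), -1) = Pow(Add(3904, -19005), -1) = Pow(-15101, -1) = Rational(-1, 15101)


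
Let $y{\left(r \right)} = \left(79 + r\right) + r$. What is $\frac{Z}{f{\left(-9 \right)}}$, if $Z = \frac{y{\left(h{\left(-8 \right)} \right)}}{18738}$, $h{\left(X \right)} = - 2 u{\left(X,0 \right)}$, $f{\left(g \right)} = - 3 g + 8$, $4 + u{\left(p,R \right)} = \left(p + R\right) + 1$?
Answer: $\frac{41}{218610} \approx 0.00018755$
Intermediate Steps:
$u{\left(p,R \right)} = -3 + R + p$ ($u{\left(p,R \right)} = -4 + \left(\left(p + R\right) + 1\right) = -4 + \left(\left(R + p\right) + 1\right) = -4 + \left(1 + R + p\right) = -3 + R + p$)
$f{\left(g \right)} = 8 - 3 g$
$h{\left(X \right)} = 6 - 2 X$ ($h{\left(X \right)} = - 2 \left(-3 + 0 + X\right) = - 2 \left(-3 + X\right) = 6 - 2 X$)
$y{\left(r \right)} = 79 + 2 r$
$Z = \frac{41}{6246}$ ($Z = \frac{79 + 2 \left(6 - -16\right)}{18738} = \left(79 + 2 \left(6 + 16\right)\right) \frac{1}{18738} = \left(79 + 2 \cdot 22\right) \frac{1}{18738} = \left(79 + 44\right) \frac{1}{18738} = 123 \cdot \frac{1}{18738} = \frac{41}{6246} \approx 0.0065642$)
$\frac{Z}{f{\left(-9 \right)}} = \frac{41}{6246 \left(8 - -27\right)} = \frac{41}{6246 \left(8 + 27\right)} = \frac{41}{6246 \cdot 35} = \frac{41}{6246} \cdot \frac{1}{35} = \frac{41}{218610}$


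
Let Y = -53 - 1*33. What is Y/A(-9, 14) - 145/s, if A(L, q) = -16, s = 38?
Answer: 237/152 ≈ 1.5592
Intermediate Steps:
Y = -86 (Y = -53 - 33 = -86)
Y/A(-9, 14) - 145/s = -86/(-16) - 145/38 = -86*(-1/16) - 145*1/38 = 43/8 - 145/38 = 237/152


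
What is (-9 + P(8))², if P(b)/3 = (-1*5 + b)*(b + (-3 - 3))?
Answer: 81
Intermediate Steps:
P(b) = 3*(-6 + b)*(-5 + b) (P(b) = 3*((-1*5 + b)*(b + (-3 - 3))) = 3*((-5 + b)*(b - 6)) = 3*((-5 + b)*(-6 + b)) = 3*((-6 + b)*(-5 + b)) = 3*(-6 + b)*(-5 + b))
(-9 + P(8))² = (-9 + (90 - 33*8 + 3*8²))² = (-9 + (90 - 264 + 3*64))² = (-9 + (90 - 264 + 192))² = (-9 + 18)² = 9² = 81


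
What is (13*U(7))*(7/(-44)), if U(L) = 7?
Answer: -637/44 ≈ -14.477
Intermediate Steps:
(13*U(7))*(7/(-44)) = (13*7)*(7/(-44)) = 91*(7*(-1/44)) = 91*(-7/44) = -637/44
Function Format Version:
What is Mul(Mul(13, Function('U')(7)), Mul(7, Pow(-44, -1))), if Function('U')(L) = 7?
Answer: Rational(-637, 44) ≈ -14.477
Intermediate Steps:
Mul(Mul(13, Function('U')(7)), Mul(7, Pow(-44, -1))) = Mul(Mul(13, 7), Mul(7, Pow(-44, -1))) = Mul(91, Mul(7, Rational(-1, 44))) = Mul(91, Rational(-7, 44)) = Rational(-637, 44)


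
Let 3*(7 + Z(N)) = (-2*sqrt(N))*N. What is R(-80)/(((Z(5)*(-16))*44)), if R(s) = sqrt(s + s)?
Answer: -63*I*sqrt(10)/10384 + 75*I*sqrt(2)/5192 ≈ 0.0012431*I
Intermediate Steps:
Z(N) = -7 - 2*N**(3/2)/3 (Z(N) = -7 + ((-2*sqrt(N))*N)/3 = -7 + (-2*N**(3/2))/3 = -7 - 2*N**(3/2)/3)
R(s) = sqrt(2)*sqrt(s) (R(s) = sqrt(2*s) = sqrt(2)*sqrt(s))
R(-80)/(((Z(5)*(-16))*44)) = (sqrt(2)*sqrt(-80))/((((-7 - 10*sqrt(5)/3)*(-16))*44)) = (sqrt(2)*(4*I*sqrt(5)))/((((-7 - 10*sqrt(5)/3)*(-16))*44)) = (4*I*sqrt(10))/((((-7 - 10*sqrt(5)/3)*(-16))*44)) = (4*I*sqrt(10))/(((112 + 160*sqrt(5)/3)*44)) = (4*I*sqrt(10))/(4928 + 7040*sqrt(5)/3) = 4*I*sqrt(10)/(4928 + 7040*sqrt(5)/3)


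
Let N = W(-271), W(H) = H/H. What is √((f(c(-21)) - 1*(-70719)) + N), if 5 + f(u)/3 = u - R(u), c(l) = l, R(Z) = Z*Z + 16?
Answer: √69271 ≈ 263.19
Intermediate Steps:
R(Z) = 16 + Z² (R(Z) = Z² + 16 = 16 + Z²)
f(u) = -63 - 3*u² + 3*u (f(u) = -15 + 3*(u - (16 + u²)) = -15 + 3*(u + (-16 - u²)) = -15 + 3*(-16 + u - u²) = -15 + (-48 - 3*u² + 3*u) = -63 - 3*u² + 3*u)
W(H) = 1
N = 1
√((f(c(-21)) - 1*(-70719)) + N) = √(((-63 - 3*(-21)² + 3*(-21)) - 1*(-70719)) + 1) = √(((-63 - 3*441 - 63) + 70719) + 1) = √(((-63 - 1323 - 63) + 70719) + 1) = √((-1449 + 70719) + 1) = √(69270 + 1) = √69271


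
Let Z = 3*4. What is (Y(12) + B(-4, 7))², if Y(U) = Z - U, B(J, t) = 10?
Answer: 100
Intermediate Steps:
Z = 12
Y(U) = 12 - U
(Y(12) + B(-4, 7))² = ((12 - 1*12) + 10)² = ((12 - 12) + 10)² = (0 + 10)² = 10² = 100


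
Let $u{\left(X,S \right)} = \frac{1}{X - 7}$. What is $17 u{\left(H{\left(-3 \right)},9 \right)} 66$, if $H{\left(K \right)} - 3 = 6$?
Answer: $561$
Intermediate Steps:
$H{\left(K \right)} = 9$ ($H{\left(K \right)} = 3 + 6 = 9$)
$u{\left(X,S \right)} = \frac{1}{-7 + X}$
$17 u{\left(H{\left(-3 \right)},9 \right)} 66 = \frac{17}{-7 + 9} \cdot 66 = \frac{17}{2} \cdot 66 = 561$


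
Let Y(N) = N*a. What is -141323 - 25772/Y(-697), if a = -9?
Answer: -52149703/369 ≈ -1.4133e+5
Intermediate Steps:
Y(N) = -9*N (Y(N) = N*(-9) = -9*N)
-141323 - 25772/Y(-697) = -141323 - 25772/((-9*(-697))) = -141323 - 25772/6273 = -141323 - 25772*1/6273 = -141323 - 1516/369 = -52149703/369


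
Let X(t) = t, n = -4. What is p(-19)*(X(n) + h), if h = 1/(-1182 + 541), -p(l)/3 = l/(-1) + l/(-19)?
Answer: 153900/641 ≈ 240.09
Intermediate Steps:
p(l) = 60*l/19 (p(l) = -3*(l/(-1) + l/(-19)) = -3*(l*(-1) + l*(-1/19)) = -3*(-l - l/19) = -(-60)*l/19 = 60*l/19)
h = -1/641 (h = 1/(-641) = -1/641 ≈ -0.0015601)
p(-19)*(X(n) + h) = ((60/19)*(-19))*(-4 - 1/641) = -60*(-2565/641) = 153900/641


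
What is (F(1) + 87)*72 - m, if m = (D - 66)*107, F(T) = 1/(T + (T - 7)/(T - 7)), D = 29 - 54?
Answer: 16037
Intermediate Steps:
D = -25
F(T) = 1/(1 + T) (F(T) = 1/(T + (-7 + T)/(-7 + T)) = 1/(T + 1) = 1/(1 + T))
m = -9737 (m = (-25 - 66)*107 = -91*107 = -9737)
(F(1) + 87)*72 - m = (1/(1 + 1) + 87)*72 - 1*(-9737) = (1/2 + 87)*72 + 9737 = (175/2)*72 + 9737 = 6300 + 9737 = 16037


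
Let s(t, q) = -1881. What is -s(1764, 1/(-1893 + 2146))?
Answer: 1881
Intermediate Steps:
-s(1764, 1/(-1893 + 2146)) = -1*(-1881) = 1881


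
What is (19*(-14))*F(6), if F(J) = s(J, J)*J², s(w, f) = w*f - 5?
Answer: -296856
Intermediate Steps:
s(w, f) = -5 + f*w (s(w, f) = f*w - 5 = -5 + f*w)
F(J) = J²*(-5 + J²) (F(J) = (-5 + J*J)*J² = (-5 + J²)*J² = J²*(-5 + J²))
(19*(-14))*F(6) = (19*(-14))*(6²*(-5 + 6²)) = -9576*(-5 + 36) = -9576*31 = -266*1116 = -296856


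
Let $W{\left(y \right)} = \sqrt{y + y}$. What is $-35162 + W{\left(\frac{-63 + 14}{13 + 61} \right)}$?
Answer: $-35162 + \frac{7 i \sqrt{37}}{37} \approx -35162.0 + 1.1508 i$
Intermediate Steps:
$W{\left(y \right)} = \sqrt{2} \sqrt{y}$ ($W{\left(y \right)} = \sqrt{2 y} = \sqrt{2} \sqrt{y}$)
$-35162 + W{\left(\frac{-63 + 14}{13 + 61} \right)} = -35162 + \sqrt{2} \sqrt{\frac{-63 + 14}{13 + 61}} = -35162 + \sqrt{2} \sqrt{- \frac{49}{74}} = -35162 + \sqrt{2} \frac{7 i \sqrt{74}}{74} = -35162 + \frac{7 i \sqrt{37}}{37}$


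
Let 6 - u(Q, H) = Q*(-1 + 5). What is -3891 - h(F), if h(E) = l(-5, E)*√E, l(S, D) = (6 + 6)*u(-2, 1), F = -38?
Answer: -3891 - 168*I*√38 ≈ -3891.0 - 1035.6*I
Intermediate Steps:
u(Q, H) = 6 - 4*Q (u(Q, H) = 6 - Q*(-1 + 5) = 6 - Q*4 = 6 - 4*Q)
l(S, D) = 168 (l(S, D) = (6 + 6)*(6 - 4*(-2)) = 12*(6 + 8) = 12*14 = 168)
h(E) = 168*√E
-3891 - h(F) = -3891 - 168*√(-38) = -3891 - 168*I*√38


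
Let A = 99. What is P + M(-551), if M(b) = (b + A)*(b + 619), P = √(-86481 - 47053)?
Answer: -30736 + I*√133534 ≈ -30736.0 + 365.42*I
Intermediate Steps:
P = I*√133534 (P = √(-133534) = I*√133534 ≈ 365.42*I)
M(b) = (99 + b)*(619 + b) (M(b) = (b + 99)*(b + 619) = (99 + b)*(619 + b))
P + M(-551) = I*√133534 + (61281 + (-551)² + 718*(-551)) = I*√133534 + (61281 + 303601 - 395618) = I*√133534 - 30736 = -30736 + I*√133534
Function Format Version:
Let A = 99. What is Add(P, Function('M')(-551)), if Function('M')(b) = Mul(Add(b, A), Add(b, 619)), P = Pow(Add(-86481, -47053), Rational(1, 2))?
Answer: Add(-30736, Mul(I, Pow(133534, Rational(1, 2)))) ≈ Add(-30736., Mul(365.42, I))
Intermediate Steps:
P = Mul(I, Pow(133534, Rational(1, 2))) (P = Pow(-133534, Rational(1, 2)) = Mul(I, Pow(133534, Rational(1, 2))) ≈ Mul(365.42, I))
Function('M')(b) = Mul(Add(99, b), Add(619, b)) (Function('M')(b) = Mul(Add(b, 99), Add(b, 619)) = Mul(Add(99, b), Add(619, b)))
Add(P, Function('M')(-551)) = Add(Mul(I, Pow(133534, Rational(1, 2))), Add(61281, Pow(-551, 2), Mul(718, -551))) = Add(Mul(I, Pow(133534, Rational(1, 2))), Add(61281, 303601, -395618)) = Add(Mul(I, Pow(133534, Rational(1, 2))), -30736) = Add(-30736, Mul(I, Pow(133534, Rational(1, 2))))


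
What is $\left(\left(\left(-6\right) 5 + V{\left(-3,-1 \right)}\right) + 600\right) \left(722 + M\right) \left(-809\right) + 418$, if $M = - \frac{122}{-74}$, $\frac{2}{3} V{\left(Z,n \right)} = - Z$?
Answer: $- \frac{24888429343}{74} \approx -3.3633 \cdot 10^{8}$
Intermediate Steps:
$V{\left(Z,n \right)} = - \frac{3 Z}{2}$ ($V{\left(Z,n \right)} = \frac{3 \left(- Z\right)}{2} = - \frac{3 Z}{2}$)
$M = \frac{61}{37}$ ($M = \left(-122\right) \left(- \frac{1}{74}\right) = \frac{61}{37} \approx 1.6486$)
$\left(\left(\left(-6\right) 5 + V{\left(-3,-1 \right)}\right) + 600\right) \left(722 + M\right) \left(-809\right) + 418 = \left(\left(\left(-6\right) 5 - - \frac{9}{2}\right) + 600\right) \left(722 + \frac{61}{37}\right) \left(-809\right) + 418 = \left(\left(-30 + \frac{9}{2}\right) + 600\right) \frac{26775}{37} \left(-809\right) + 418 = \left(- \frac{51}{2} + 600\right) \frac{26775}{37} \left(-809\right) + 418 = \frac{1149}{2} \cdot \frac{26775}{37} \left(-809\right) + 418 = \frac{30764475}{74} \left(-809\right) + 418 = - \frac{24888460275}{74} + 418 = - \frac{24888429343}{74}$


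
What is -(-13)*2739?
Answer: 35607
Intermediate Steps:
-(-13)*2739 = -13*(-2739) = 35607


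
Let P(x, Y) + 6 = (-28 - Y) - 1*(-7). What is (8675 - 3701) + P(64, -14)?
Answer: 4961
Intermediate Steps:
P(x, Y) = -27 - Y (P(x, Y) = -6 + ((-28 - Y) - 1*(-7)) = -6 + ((-28 - Y) + 7) = -6 + (-21 - Y) = -27 - Y)
(8675 - 3701) + P(64, -14) = (8675 - 3701) + (-27 - 1*(-14)) = 4974 + (-27 + 14) = 4974 - 13 = 4961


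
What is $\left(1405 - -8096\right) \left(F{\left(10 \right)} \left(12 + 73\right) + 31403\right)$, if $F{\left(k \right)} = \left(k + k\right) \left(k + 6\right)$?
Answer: $556787103$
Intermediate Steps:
$F{\left(k \right)} = 2 k \left(6 + k\right)$
$\left(1405 - -8096\right) \left(F{\left(10 \right)} \left(12 + 73\right) + 31403\right) = \left(1405 - -8096\right) \left(2 \cdot 10 \left(6 + 10\right) \left(12 + 73\right) + 31403\right) = \left(1405 + 8096\right) \left(2 \cdot 10 \cdot 16 \cdot 85 + 31403\right) = 9501 \left(320 \cdot 85 + 31403\right) = 9501 \left(27200 + 31403\right) = 9501 \cdot 58603 = 556787103$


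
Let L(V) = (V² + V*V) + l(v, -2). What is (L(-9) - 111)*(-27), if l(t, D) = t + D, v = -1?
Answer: -1296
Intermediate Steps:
l(t, D) = D + t
L(V) = -3 + 2*V² (L(V) = (V² + V*V) + (-2 - 1) = (V² + V²) - 3 = 2*V² - 3 = -3 + 2*V²)
(L(-9) - 111)*(-27) = ((-3 + 2*(-9)²) - 111)*(-27) = ((-3 + 2*81) - 111)*(-27) = ((-3 + 162) - 111)*(-27) = (159 - 111)*(-27) = 48*(-27) = -1296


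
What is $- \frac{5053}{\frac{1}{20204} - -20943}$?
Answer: $- \frac{102090812}{423132373} \approx -0.24127$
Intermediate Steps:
$- \frac{5053}{\frac{1}{20204} - -20943} = - \frac{5053}{\frac{1}{20204} + 20943} = - \frac{5053}{\frac{423132373}{20204}} = \left(-5053\right) \frac{20204}{423132373} = - \frac{102090812}{423132373}$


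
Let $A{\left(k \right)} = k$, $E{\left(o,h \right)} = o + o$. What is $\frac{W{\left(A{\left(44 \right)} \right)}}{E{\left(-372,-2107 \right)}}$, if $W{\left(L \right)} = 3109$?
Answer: $- \frac{3109}{744} \approx -4.1788$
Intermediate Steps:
$E{\left(o,h \right)} = 2 o$
$\frac{W{\left(A{\left(44 \right)} \right)}}{E{\left(-372,-2107 \right)}} = \frac{3109}{2 \left(-372\right)} = \frac{3109}{-744} = 3109 \left(- \frac{1}{744}\right) = - \frac{3109}{744}$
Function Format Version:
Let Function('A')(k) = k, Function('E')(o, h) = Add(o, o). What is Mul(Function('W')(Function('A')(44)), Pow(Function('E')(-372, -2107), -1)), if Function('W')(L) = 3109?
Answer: Rational(-3109, 744) ≈ -4.1788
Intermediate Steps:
Function('E')(o, h) = Mul(2, o)
Mul(Function('W')(Function('A')(44)), Pow(Function('E')(-372, -2107), -1)) = Mul(3109, Pow(Mul(2, -372), -1)) = Mul(3109, Pow(-744, -1)) = Mul(3109, Rational(-1, 744)) = Rational(-3109, 744)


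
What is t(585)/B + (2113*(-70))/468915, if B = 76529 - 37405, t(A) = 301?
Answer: -1129137485/3669166092 ≈ -0.30774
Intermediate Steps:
B = 39124
t(585)/B + (2113*(-70))/468915 = 301/39124 + (2113*(-70))/468915 = 301*(1/39124) - 147910*1/468915 = 301/39124 - 29582/93783 = -1129137485/3669166092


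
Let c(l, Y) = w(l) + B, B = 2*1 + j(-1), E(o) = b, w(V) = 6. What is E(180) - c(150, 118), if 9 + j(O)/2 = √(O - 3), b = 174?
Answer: 184 - 4*I ≈ 184.0 - 4.0*I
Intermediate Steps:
j(O) = -18 + 2*√(-3 + O) (j(O) = -18 + 2*√(O - 3) = -18 + 2*√(-3 + O))
E(o) = 174
B = -16 + 4*I (B = 2*1 + (-18 + 2*√(-3 - 1)) = 2 + (-18 + 2*√(-4)) = 2 + (-18 + 2*(2*I)) = 2 + (-18 + 4*I) = -16 + 4*I ≈ -16.0 + 4.0*I)
c(l, Y) = -10 + 4*I (c(l, Y) = 6 + (-16 + 4*I) = -10 + 4*I)
E(180) - c(150, 118) = 174 - (-10 + 4*I) = 174 + (10 - 4*I) = 184 - 4*I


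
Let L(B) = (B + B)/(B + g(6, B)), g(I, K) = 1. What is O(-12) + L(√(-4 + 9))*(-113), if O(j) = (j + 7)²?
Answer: -515/2 + 113*√5/2 ≈ -131.16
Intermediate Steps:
O(j) = (7 + j)²
L(B) = 2*B/(1 + B) (L(B) = (B + B)/(B + 1) = (2*B)/(1 + B) = 2*B/(1 + B))
O(-12) + L(√(-4 + 9))*(-113) = (7 - 12)² + (2*√(-4 + 9)/(1 + √(-4 + 9)))*(-113) = (-5)² + (2*√5/(1 + √5))*(-113) = 25 - 226*√5/(1 + √5)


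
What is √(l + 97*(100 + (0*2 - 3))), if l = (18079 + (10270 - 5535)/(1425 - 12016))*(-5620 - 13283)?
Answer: I*√38331549719268113/10591 ≈ 18486.0*I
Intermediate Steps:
l = -3619356540462/10591 (l = (18079 + 4735/(-10591))*(-18903) = (18079 + 4735*(-1/10591))*(-18903) = (18079 - 4735/10591)*(-18903) = (191469954/10591)*(-18903) = -3619356540462/10591 ≈ -3.4174e+8)
√(l + 97*(100 + (0*2 - 3))) = √(-3619356540462/10591 + 97*(100 + (0*2 - 3))) = √(-3619356540462/10591 + 97*(100 + (0 - 3))) = √(-3619356540462/10591 + 97*(100 - 3)) = √(-3619356540462/10591 + 97*97) = √(-3619356540462/10591 + 9409) = √(-3619256889743/10591) = I*√38331549719268113/10591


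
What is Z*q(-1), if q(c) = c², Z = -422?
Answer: -422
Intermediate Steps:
Z*q(-1) = -422*(-1)² = -422*1 = -422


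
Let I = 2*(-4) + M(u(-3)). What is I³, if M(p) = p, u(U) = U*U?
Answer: 1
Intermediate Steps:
u(U) = U²
I = 1 (I = 2*(-4) + (-3)² = -8 + 9 = 1)
I³ = 1³ = 1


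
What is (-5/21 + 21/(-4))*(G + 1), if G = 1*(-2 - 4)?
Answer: 2305/84 ≈ 27.440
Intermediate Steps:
G = -6 (G = 1*(-6) = -6)
(-5/21 + 21/(-4))*(G + 1) = (-5/21 + 21/(-4))*(-6 + 1) = (-5*1/21 + 21*(-1/4))*(-5) = (-5/21 - 21/4)*(-5) = -461/84*(-5) = 2305/84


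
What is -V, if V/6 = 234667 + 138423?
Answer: -2238540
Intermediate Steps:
V = 2238540 (V = 6*(234667 + 138423) = 6*373090 = 2238540)
-V = -1*2238540 = -2238540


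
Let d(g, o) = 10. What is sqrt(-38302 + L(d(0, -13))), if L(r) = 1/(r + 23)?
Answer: I*sqrt(41710845)/33 ≈ 195.71*I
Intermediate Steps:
L(r) = 1/(23 + r)
sqrt(-38302 + L(d(0, -13))) = sqrt(-38302 + 1/(23 + 10)) = sqrt(-38302 + 1/33) = sqrt(-1263965/33) = I*sqrt(41710845)/33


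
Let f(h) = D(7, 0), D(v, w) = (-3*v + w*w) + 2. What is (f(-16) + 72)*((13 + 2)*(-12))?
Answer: -9540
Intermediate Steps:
D(v, w) = 2 + w**2 - 3*v (D(v, w) = (-3*v + w**2) + 2 = (w**2 - 3*v) + 2 = 2 + w**2 - 3*v)
f(h) = -19 (f(h) = 2 + 0**2 - 3*7 = 2 + 0 - 21 = -19)
(f(-16) + 72)*((13 + 2)*(-12)) = (-19 + 72)*((13 + 2)*(-12)) = 53*(15*(-12)) = 53*(-180) = -9540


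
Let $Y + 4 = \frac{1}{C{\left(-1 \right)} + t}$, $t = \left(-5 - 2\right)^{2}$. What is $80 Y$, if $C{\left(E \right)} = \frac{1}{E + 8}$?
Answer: $- \frac{13690}{43} \approx -318.37$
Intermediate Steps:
$C{\left(E \right)} = \frac{1}{8 + E}$
$t = 49$ ($t = \left(-7\right)^{2} = 49$)
$Y = - \frac{1369}{344}$ ($Y = -4 + \frac{1}{\frac{1}{8 - 1} + 49} = -4 + \frac{1}{\frac{1}{7} + 49} = -4 + \frac{1}{\frac{344}{7}} = -4 + \frac{7}{344} = - \frac{1369}{344} \approx -3.9797$)
$80 Y = 80 \left(- \frac{1369}{344}\right) = - \frac{13690}{43}$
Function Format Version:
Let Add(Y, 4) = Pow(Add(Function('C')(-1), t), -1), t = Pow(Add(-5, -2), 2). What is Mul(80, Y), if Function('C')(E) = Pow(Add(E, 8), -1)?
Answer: Rational(-13690, 43) ≈ -318.37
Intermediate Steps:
Function('C')(E) = Pow(Add(8, E), -1)
t = 49 (t = Pow(-7, 2) = 49)
Y = Rational(-1369, 344) (Y = Add(-4, Pow(Add(Pow(Add(8, -1), -1), 49), -1)) = Add(-4, Pow(Add(Pow(7, -1), 49), -1)) = Add(-4, Pow(Add(Rational(1, 7), 49), -1)) = Add(-4, Pow(Rational(344, 7), -1)) = Add(-4, Rational(7, 344)) = Rational(-1369, 344) ≈ -3.9797)
Mul(80, Y) = Mul(80, Rational(-1369, 344)) = Rational(-13690, 43)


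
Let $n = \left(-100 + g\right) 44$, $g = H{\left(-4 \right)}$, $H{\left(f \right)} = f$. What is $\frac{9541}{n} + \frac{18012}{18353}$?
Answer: $- \frac{92683061}{83983328} \approx -1.1036$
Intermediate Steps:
$g = -4$
$n = -4576$ ($n = \left(-100 - 4\right) 44 = \left(-104\right) 44 = -4576$)
$\frac{9541}{n} + \frac{18012}{18353} = \frac{9541}{-4576} + \frac{18012}{18353} = 9541 \left(- \frac{1}{4576}\right) + 18012 \cdot \frac{1}{18353} = - \frac{9541}{4576} + \frac{18012}{18353} = - \frac{92683061}{83983328}$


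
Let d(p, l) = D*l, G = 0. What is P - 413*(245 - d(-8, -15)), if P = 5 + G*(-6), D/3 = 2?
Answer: -138350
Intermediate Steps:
D = 6 (D = 3*2 = 6)
d(p, l) = 6*l
P = 5 (P = 5 + 0*(-6) = 5 + 0 = 5)
P - 413*(245 - d(-8, -15)) = 5 - 413*(245 - 6*(-15)) = 5 - 413*(245 - 1*(-90)) = 5 - 413*(245 + 90) = 5 - 413*335 = 5 - 138355 = -138350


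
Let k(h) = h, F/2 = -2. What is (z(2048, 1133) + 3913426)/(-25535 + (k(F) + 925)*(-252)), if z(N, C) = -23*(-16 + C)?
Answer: -3887735/257627 ≈ -15.091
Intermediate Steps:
F = -4 (F = 2*(-2) = -4)
z(N, C) = 368 - 23*C
(z(2048, 1133) + 3913426)/(-25535 + (k(F) + 925)*(-252)) = ((368 - 23*1133) + 3913426)/(-25535 + (-4 + 925)*(-252)) = ((368 - 26059) + 3913426)/(-25535 + 921*(-252)) = (-25691 + 3913426)/(-25535 - 232092) = 3887735/(-257627) = 3887735*(-1/257627) = -3887735/257627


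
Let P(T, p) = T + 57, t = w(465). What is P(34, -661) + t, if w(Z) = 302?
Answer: 393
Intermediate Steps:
t = 302
P(T, p) = 57 + T
P(34, -661) + t = (57 + 34) + 302 = 91 + 302 = 393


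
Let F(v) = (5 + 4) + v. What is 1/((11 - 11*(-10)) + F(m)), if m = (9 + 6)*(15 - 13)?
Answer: 1/160 ≈ 0.0062500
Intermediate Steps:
m = 30 (m = 15*2 = 30)
F(v) = 9 + v
1/((11 - 11*(-10)) + F(m)) = 1/((11 - 11*(-10)) + (9 + 30)) = 1/((11 + 110) + 39) = 1/(121 + 39) = 1/160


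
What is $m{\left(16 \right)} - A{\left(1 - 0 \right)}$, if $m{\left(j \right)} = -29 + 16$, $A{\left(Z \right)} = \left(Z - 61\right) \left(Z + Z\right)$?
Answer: $107$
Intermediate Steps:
$A{\left(Z \right)} = 2 Z \left(-61 + Z\right)$ ($A{\left(Z \right)} = \left(-61 + Z\right) 2 Z = 2 Z \left(-61 + Z\right)$)
$m{\left(j \right)} = -13$
$m{\left(16 \right)} - A{\left(1 - 0 \right)} = -13 - 2 \left(1 - 0\right) \left(-61 + \left(1 - 0\right)\right) = -13 - 2 \left(1 + 0\right) \left(-61 + \left(1 + 0\right)\right) = -13 - 2 \cdot 1 \left(-61 + 1\right) = -13 - 2 \cdot 1 \left(-60\right) = -13 - -120 = -13 + 120 = 107$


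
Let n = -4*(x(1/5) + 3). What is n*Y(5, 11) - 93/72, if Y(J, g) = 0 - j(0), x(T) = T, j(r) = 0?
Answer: -31/24 ≈ -1.2917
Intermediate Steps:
Y(J, g) = 0 (Y(J, g) = 0 - 1*0 = 0 + 0 = 0)
n = -64/5 (n = -4*(1/5 + 3) = -4*16/5 = -64/5 ≈ -12.800)
n*Y(5, 11) - 93/72 = -64/5*0 - 93/72 = 0 - 93*1/72 = 0 - 31/24 = -31/24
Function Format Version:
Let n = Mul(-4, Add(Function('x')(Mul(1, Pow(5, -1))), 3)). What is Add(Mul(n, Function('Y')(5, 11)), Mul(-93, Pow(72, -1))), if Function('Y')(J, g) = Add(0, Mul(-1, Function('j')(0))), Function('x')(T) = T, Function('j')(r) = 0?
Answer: Rational(-31, 24) ≈ -1.2917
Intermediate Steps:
Function('Y')(J, g) = 0 (Function('Y')(J, g) = Add(0, Mul(-1, 0)) = Add(0, 0) = 0)
n = Rational(-64, 5) (n = Mul(-4, Add(Mul(1, Pow(5, -1)), 3)) = Mul(-4, Add(Mul(1, Rational(1, 5)), 3)) = Mul(-4, Add(Rational(1, 5), 3)) = Mul(-4, Rational(16, 5)) = Rational(-64, 5) ≈ -12.800)
Add(Mul(n, Function('Y')(5, 11)), Mul(-93, Pow(72, -1))) = Add(Mul(Rational(-64, 5), 0), Mul(-93, Pow(72, -1))) = Add(0, Mul(-93, Rational(1, 72))) = Add(0, Rational(-31, 24)) = Rational(-31, 24)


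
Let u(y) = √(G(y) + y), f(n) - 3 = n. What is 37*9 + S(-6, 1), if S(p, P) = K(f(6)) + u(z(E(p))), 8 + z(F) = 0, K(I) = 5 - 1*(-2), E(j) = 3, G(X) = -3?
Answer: 340 + I*√11 ≈ 340.0 + 3.3166*I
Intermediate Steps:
f(n) = 3 + n
K(I) = 7 (K(I) = 5 + 2 = 7)
z(F) = -8 (z(F) = -8 + 0 = -8)
u(y) = √(-3 + y)
S(p, P) = 7 + I*√11 (S(p, P) = 7 + √(-3 - 8) = 7 + √(-11) = 7 + I*√11)
37*9 + S(-6, 1) = 37*9 + (7 + I*√11) = 333 + (7 + I*√11) = 340 + I*√11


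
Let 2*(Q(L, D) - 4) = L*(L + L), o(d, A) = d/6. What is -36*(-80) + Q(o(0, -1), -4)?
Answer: 2884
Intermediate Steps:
o(d, A) = d/6 (o(d, A) = d*(⅙) = d/6)
Q(L, D) = 4 + L² (Q(L, D) = 4 + (L*(L + L))/2 = 4 + (L*(2*L))/2 = 4 + (2*L²)/2 = 4 + L²)
-36*(-80) + Q(o(0, -1), -4) = -36*(-80) + (4 + ((⅙)*0)²) = 2880 + (4 + 0²) = 2880 + (4 + 0) = 2880 + 4 = 2884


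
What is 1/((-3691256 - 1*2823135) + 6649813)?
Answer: 1/135422 ≈ 7.3843e-6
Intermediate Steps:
1/((-3691256 - 1*2823135) + 6649813) = 1/((-3691256 - 2823135) + 6649813) = 1/(-6514391 + 6649813) = 1/135422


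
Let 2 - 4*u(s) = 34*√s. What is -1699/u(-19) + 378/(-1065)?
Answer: -949141/974830 - 28883*I*√19/2746 ≈ -0.97365 - 45.848*I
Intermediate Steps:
u(s) = ½ - 17*√s/2
-1699/u(-19) + 378/(-1065) = -1699/(½ - 17*I*√19/2) + 378/(-1065) = -1699/(½ - 17*I*√19/2) + 378*(-1/1065) = -1699/(½ - 17*I*√19/2) - 126/355 = -126/355 - 1699/(½ - 17*I*√19/2)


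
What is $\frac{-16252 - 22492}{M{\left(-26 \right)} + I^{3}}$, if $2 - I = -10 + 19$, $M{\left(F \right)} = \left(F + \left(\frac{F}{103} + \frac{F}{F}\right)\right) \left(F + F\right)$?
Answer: $- \frac{3990632}{99923} \approx -39.937$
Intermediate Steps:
$M{\left(F \right)} = 2 F \left(1 + \frac{104 F}{103}\right)$ ($M{\left(F \right)} = \left(F + \left(F \frac{1}{103} + 1\right)\right) 2 F = \left(F + \left(\frac{F}{103} + 1\right)\right) 2 F = \left(F + \left(1 + \frac{F}{103}\right)\right) 2 F = \left(1 + \frac{104 F}{103}\right) 2 F = 2 F \left(1 + \frac{104 F}{103}\right)$)
$I = -7$ ($I = 2 - \left(-10 + 19\right) = 2 - 9 = -7$)
$\frac{-16252 - 22492}{M{\left(-26 \right)} + I^{3}} = \frac{-16252 - 22492}{\frac{2}{103} \left(-26\right) \left(103 + 104 \left(-26\right)\right) + \left(-7\right)^{3}} = - \frac{38744}{\frac{2}{103} \left(-26\right) \left(103 - 2704\right) - 343} = - \frac{38744}{\frac{2}{103} \left(-26\right) \left(-2601\right) - 343} = - \frac{38744}{\frac{135252}{103} - 343} = - \frac{38744}{\frac{99923}{103}} = \left(-38744\right) \frac{103}{99923} = - \frac{3990632}{99923}$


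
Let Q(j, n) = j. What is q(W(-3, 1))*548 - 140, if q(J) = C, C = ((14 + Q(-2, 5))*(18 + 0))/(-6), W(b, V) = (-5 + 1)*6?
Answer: -19868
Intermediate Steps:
W(b, V) = -24 (W(b, V) = -4*6 = -24)
C = -36 (C = ((14 - 2)*(18 + 0))/(-6) = (12*18)*(-1/6) = 216*(-1/6) = -36)
q(J) = -36
q(W(-3, 1))*548 - 140 = -36*548 - 140 = -19728 - 140 = -19868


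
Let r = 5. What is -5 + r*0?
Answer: -5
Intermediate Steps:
-5 + r*0 = -5 + 5*0 = -5 + 0 = -5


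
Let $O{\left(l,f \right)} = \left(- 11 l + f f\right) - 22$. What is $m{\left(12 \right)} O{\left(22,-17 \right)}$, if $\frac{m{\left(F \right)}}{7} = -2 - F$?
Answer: $-2450$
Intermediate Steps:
$O{\left(l,f \right)} = -22 + f^{2} - 11 l$ ($O{\left(l,f \right)} = \left(- 11 l + f^{2}\right) - 22 = \left(f^{2} - 11 l\right) - 22 = -22 + f^{2} - 11 l$)
$m{\left(F \right)} = -14 - 7 F$ ($m{\left(F \right)} = 7 \left(-2 - F\right) = -14 - 7 F$)
$m{\left(12 \right)} O{\left(22,-17 \right)} = \left(-14 - 84\right) \left(-22 + \left(-17\right)^{2} - 242\right) = \left(-14 - 84\right) \left(-22 + 289 - 242\right) = \left(-98\right) 25 = -2450$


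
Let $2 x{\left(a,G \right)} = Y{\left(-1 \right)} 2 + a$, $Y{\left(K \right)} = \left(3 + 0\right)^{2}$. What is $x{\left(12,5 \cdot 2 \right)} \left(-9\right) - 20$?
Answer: $-155$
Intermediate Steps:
$Y{\left(K \right)} = 9$ ($Y{\left(K \right)} = 3^{2} = 9$)
$x{\left(a,G \right)} = 9 + \frac{a}{2}$ ($x{\left(a,G \right)} = \frac{9 \cdot 2 + a}{2} = \frac{18 + a}{2} = 9 + \frac{a}{2}$)
$x{\left(12,5 \cdot 2 \right)} \left(-9\right) - 20 = \left(9 + \frac{1}{2} \cdot 12\right) \left(-9\right) - 20 = \left(9 + 6\right) \left(-9\right) - 20 = 15 \left(-9\right) - 20 = -135 - 20 = -155$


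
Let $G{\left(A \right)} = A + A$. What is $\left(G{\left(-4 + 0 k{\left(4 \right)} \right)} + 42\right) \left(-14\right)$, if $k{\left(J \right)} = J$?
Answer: $-476$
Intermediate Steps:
$G{\left(A \right)} = 2 A$
$\left(G{\left(-4 + 0 k{\left(4 \right)} \right)} + 42\right) \left(-14\right) = \left(2 \left(-4 + 0 \cdot 4\right) + 42\right) \left(-14\right) = \left(2 \left(-4 + 0\right) + 42\right) \left(-14\right) = \left(2 \left(-4\right) + 42\right) \left(-14\right) = \left(-8 + 42\right) \left(-14\right) = 34 \left(-14\right) = -476$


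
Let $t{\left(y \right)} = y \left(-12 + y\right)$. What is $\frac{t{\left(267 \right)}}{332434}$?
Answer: $\frac{68085}{332434} \approx 0.20481$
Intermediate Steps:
$\frac{t{\left(267 \right)}}{332434} = \frac{267 \left(-12 + 267\right)}{332434} = 267 \cdot 255 \cdot \frac{1}{332434} = 68085 \cdot \frac{1}{332434} = \frac{68085}{332434}$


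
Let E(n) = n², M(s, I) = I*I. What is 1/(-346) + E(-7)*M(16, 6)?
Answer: 610343/346 ≈ 1764.0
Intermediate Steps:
M(s, I) = I²
1/(-346) + E(-7)*M(16, 6) = 1/(-346) + (-7)²*6² = -1/346 + 49*36 = -1/346 + 1764 = 610343/346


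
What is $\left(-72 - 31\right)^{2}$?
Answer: $10609$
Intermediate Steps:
$\left(-72 - 31\right)^{2} = \left(-103\right)^{2} = 10609$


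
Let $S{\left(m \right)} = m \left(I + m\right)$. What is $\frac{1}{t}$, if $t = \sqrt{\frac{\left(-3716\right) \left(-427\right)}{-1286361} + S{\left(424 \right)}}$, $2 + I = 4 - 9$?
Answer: $\frac{9 \sqrt{902983055287559}}{113718664478} \approx 0.0023782$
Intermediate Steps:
$I = -7$ ($I = -2 + \left(4 - 9\right) = -2 - 5 = -7$)
$S{\left(m \right)} = m \left(-7 + m\right)$
$t = \frac{2 \sqrt{902983055287559}}{142929}$ ($t = \sqrt{\frac{\left(-3716\right) \left(-427\right)}{-1286361} + 424 \left(-7 + 424\right)} = \sqrt{1586732 \left(- \frac{1}{1286361}\right) + 424 \cdot 417} = \sqrt{- \frac{1586732}{1286361} + 176808} = \sqrt{\frac{227437328956}{1286361}} = \frac{2 \sqrt{902983055287559}}{142929} \approx 420.48$)
$\frac{1}{t} = \frac{1}{\frac{2}{142929} \sqrt{902983055287559}} = \frac{9 \sqrt{902983055287559}}{113718664478}$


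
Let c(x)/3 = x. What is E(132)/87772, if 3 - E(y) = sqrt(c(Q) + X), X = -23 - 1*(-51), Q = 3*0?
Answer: 3/87772 - sqrt(7)/43886 ≈ -2.6107e-5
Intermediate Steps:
Q = 0
X = 28 (X = -23 + 51 = 28)
c(x) = 3*x
E(y) = 3 - 2*sqrt(7) (E(y) = 3 - sqrt(3*0 + 28) = 3 - sqrt(0 + 28) = 3 - sqrt(28) = 3 - 2*sqrt(7))
E(132)/87772 = (3 - 2*sqrt(7))/87772 = (3 - 2*sqrt(7))*(1/87772) = 3/87772 - sqrt(7)/43886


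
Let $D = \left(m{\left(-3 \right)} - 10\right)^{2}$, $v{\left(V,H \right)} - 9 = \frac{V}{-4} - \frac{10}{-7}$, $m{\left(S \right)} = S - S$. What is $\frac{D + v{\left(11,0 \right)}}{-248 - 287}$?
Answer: $- \frac{603}{2996} \approx -0.20127$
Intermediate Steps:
$m{\left(S \right)} = 0$
$v{\left(V,H \right)} = \frac{73}{7} - \frac{V}{4}$ ($v{\left(V,H \right)} = 9 + \left(\frac{V}{-4} - \frac{10}{-7}\right) = 9 + \left(V \left(- \frac{1}{4}\right) - - \frac{10}{7}\right) = 9 - \left(- \frac{10}{7} + \frac{V}{4}\right) = \frac{73}{7} - \frac{V}{4}$)
$D = 100$ ($D = \left(0 - 10\right)^{2} = \left(-10\right)^{2} = 100$)
$\frac{D + v{\left(11,0 \right)}}{-248 - 287} = \frac{100 + \left(\frac{73}{7} - \frac{11}{4}\right)}{-248 - 287} = \frac{100 + \left(\frac{73}{7} - \frac{11}{4}\right)}{-535} = \left(100 + \frac{215}{28}\right) \left(- \frac{1}{535}\right) = \frac{3015}{28} \left(- \frac{1}{535}\right) = - \frac{603}{2996}$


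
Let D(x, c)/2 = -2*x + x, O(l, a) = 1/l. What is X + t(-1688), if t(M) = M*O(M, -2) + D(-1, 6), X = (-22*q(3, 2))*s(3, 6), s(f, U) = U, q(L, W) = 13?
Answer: -1713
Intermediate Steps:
D(x, c) = -2*x (D(x, c) = 2*(-2*x + x) = 2*(-x) = -2*x)
X = -1716 (X = -22*13*6 = -286*6 = -1716)
t(M) = 3 (t(M) = M/M - 2*(-1) = 1 + 2 = 3)
X + t(-1688) = -1716 + 3 = -1713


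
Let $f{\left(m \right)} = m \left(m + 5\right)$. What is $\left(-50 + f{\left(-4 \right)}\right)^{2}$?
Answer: $2916$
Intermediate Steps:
$f{\left(m \right)} = m \left(5 + m\right)$
$\left(-50 + f{\left(-4 \right)}\right)^{2} = \left(-50 - 4 \left(5 - 4\right)\right)^{2} = \left(-50 - 4\right)^{2} = \left(-54\right)^{2} = 2916$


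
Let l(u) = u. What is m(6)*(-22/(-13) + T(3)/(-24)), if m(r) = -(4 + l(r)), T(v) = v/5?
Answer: -867/52 ≈ -16.673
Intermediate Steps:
T(v) = v/5 (T(v) = v*(1/5) = v/5)
m(r) = -4 - r (m(r) = -(4 + r) = -4 - r)
m(6)*(-22/(-13) + T(3)/(-24)) = (-4 - 1*6)*(-22/(-13) + ((1/5)*3)/(-24)) = (-4 - 6)*(-22*(-1/13) + (3/5)*(-1/24)) = -10*(22/13 - 1/40) = -10*867/520 = -867/52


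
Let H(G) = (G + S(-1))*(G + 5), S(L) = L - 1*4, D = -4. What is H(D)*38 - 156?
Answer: -498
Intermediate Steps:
S(L) = -4 + L (S(L) = L - 4 = -4 + L)
H(G) = (-5 + G)*(5 + G) (H(G) = (G + (-4 - 1))*(G + 5) = (G - 5)*(5 + G) = (-5 + G)*(5 + G))
H(D)*38 - 156 = (-25 + (-4)**2)*38 - 156 = (-25 + 16)*38 - 156 = -9*38 - 156 = -342 - 156 = -498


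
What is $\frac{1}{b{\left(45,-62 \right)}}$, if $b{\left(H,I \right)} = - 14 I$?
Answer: $\frac{1}{868} \approx 0.0011521$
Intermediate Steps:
$\frac{1}{b{\left(45,-62 \right)}} = \frac{1}{\left(-14\right) \left(-62\right)} = \frac{1}{868}$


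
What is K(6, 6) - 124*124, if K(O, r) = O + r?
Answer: -15364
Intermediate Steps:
K(6, 6) - 124*124 = (6 + 6) - 124*124 = 12 - 15376 = -15364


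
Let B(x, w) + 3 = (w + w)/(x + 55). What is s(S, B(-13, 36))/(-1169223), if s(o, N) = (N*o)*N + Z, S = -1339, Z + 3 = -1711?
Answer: 17495/5208357 ≈ 0.0033590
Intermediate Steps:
Z = -1714 (Z = -3 - 1711 = -1714)
B(x, w) = -3 + 2*w/(55 + x) (B(x, w) = -3 + (w + w)/(x + 55) = -3 + (2*w)/(55 + x) = -3 + 2*w/(55 + x))
s(o, N) = -1714 + o*N² (s(o, N) = (N*o)*N - 1714 = o*N² - 1714 = -1714 + o*N²)
s(S, B(-13, 36))/(-1169223) = (-1714 - 1339*(-165 - 3*(-13) + 2*36)²/(55 - 13)²)/(-1169223) = (-1714 - 1339*(-165 + 39 + 72)²/1764)*(-1/1169223) = (-1714 - 1339*((1/42)*(-54))²)*(-1/1169223) = (-1714 - 1339*(-9/7)²)*(-1/1169223) = (-1714 - 1339*81/49)*(-1/1169223) = (-1714 - 108459/49)*(-1/1169223) = -192445/49*(-1/1169223) = 17495/5208357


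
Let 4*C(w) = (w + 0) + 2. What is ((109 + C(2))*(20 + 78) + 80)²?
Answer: 117939600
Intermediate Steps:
C(w) = ½ + w/4 (C(w) = ((w + 0) + 2)/4 = (w + 2)/4 = (2 + w)/4 = ½ + w/4)
((109 + C(2))*(20 + 78) + 80)² = ((109 + (½ + (¼)*2))*(20 + 78) + 80)² = ((109 + (½ + ½))*98 + 80)² = ((109 + 1)*98 + 80)² = (110*98 + 80)² = (10780 + 80)² = 10860² = 117939600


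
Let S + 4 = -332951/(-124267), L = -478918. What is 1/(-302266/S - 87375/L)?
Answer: 78598585406/17988983322761071 ≈ 4.3693e-6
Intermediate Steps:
S = -164117/124267 (S = -4 - 332951/(-124267) = -4 - 332951*(-1/124267) = -4 + 332951/124267 = -164117/124267 ≈ -1.3207)
1/(-302266/S - 87375/L) = 1/(-302266/(-164117/124267) - 87375/(-478918)) = 1/(-302266*(-124267/164117) - 87375*(-1/478918)) = 1/(37561689022/164117 + 87375/478918) = 1/(17988983322761071/78598585406) = 78598585406/17988983322761071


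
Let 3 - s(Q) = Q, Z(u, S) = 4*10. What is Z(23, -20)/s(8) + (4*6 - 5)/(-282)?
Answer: -2275/282 ≈ -8.0674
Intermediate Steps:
Z(u, S) = 40
s(Q) = 3 - Q
Z(23, -20)/s(8) + (4*6 - 5)/(-282) = 40/(3 - 1*8) + (4*6 - 5)/(-282) = 40/(3 - 8) + (24 - 5)*(-1/282) = 40/(-5) + 19*(-1/282) = 40*(-⅕) - 19/282 = -8 - 19/282 = -2275/282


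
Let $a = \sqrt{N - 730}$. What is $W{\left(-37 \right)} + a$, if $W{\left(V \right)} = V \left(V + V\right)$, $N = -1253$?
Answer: $2738 + i \sqrt{1983} \approx 2738.0 + 44.531 i$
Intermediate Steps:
$a = i \sqrt{1983}$ ($a = \sqrt{-1253 - 730} = \sqrt{-1983} = i \sqrt{1983} \approx 44.531 i$)
$W{\left(V \right)} = 2 V^{2}$ ($W{\left(V \right)} = V 2 V = 2 V^{2}$)
$W{\left(-37 \right)} + a = 2 \left(-37\right)^{2} + i \sqrt{1983} = 2 \cdot 1369 + i \sqrt{1983} = 2738 + i \sqrt{1983}$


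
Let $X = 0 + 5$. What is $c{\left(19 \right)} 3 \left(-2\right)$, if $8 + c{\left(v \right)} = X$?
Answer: $18$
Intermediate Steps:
$X = 5$
$c{\left(v \right)} = -3$ ($c{\left(v \right)} = -8 + 5 = -3$)
$c{\left(19 \right)} 3 \left(-2\right) = - 3 \cdot 3 \left(-2\right) = \left(-3\right) \left(-6\right) = 18$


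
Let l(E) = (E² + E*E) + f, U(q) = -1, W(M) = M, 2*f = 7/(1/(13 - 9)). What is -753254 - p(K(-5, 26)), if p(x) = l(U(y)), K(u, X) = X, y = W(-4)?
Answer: -753270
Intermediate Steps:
f = 14 (f = (7/(1/(13 - 9)))/2 = (7/(1/4))/2 = (7/(¼))/2 = (7*4)/2 = (½)*28 = 14)
y = -4
l(E) = 14 + 2*E² (l(E) = (E² + E*E) + 14 = (E² + E²) + 14 = 2*E² + 14 = 14 + 2*E²)
p(x) = 16 (p(x) = 14 + 2*(-1)² = 14 + 2*1 = 14 + 2 = 16)
-753254 - p(K(-5, 26)) = -753254 - 1*16 = -753254 - 16 = -753270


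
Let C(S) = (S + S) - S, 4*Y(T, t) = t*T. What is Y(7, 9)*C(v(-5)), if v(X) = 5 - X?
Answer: 315/2 ≈ 157.50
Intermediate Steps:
Y(T, t) = T*t/4 (Y(T, t) = (t*T)/4 = (T*t)/4 = T*t/4)
C(S) = S (C(S) = 2*S - S = S)
Y(7, 9)*C(v(-5)) = ((1/4)*7*9)*(5 - 1*(-5)) = 63*(5 + 5)/4 = (63/4)*10 = 315/2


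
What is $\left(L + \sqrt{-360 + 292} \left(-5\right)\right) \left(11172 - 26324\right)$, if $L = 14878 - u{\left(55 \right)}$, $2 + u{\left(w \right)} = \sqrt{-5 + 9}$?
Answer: $-225431456 + 151520 i \sqrt{17} \approx -2.2543 \cdot 10^{8} + 6.2473 \cdot 10^{5} i$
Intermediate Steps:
$u{\left(w \right)} = 0$ ($u{\left(w \right)} = -2 + \sqrt{-5 + 9} = -2 + \sqrt{4} = -2 + 2 = 0$)
$L = 14878$ ($L = 14878 - 0 = 14878 + 0 = 14878$)
$\left(L + \sqrt{-360 + 292} \left(-5\right)\right) \left(11172 - 26324\right) = \left(14878 + \sqrt{-360 + 292} \left(-5\right)\right) \left(11172 - 26324\right) = \left(14878 + \sqrt{-68} \left(-5\right)\right) \left(-15152\right) = \left(14878 + 2 i \sqrt{17} \left(-5\right)\right) \left(-15152\right) = \left(14878 - 10 i \sqrt{17}\right) \left(-15152\right) = -225431456 + 151520 i \sqrt{17}$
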